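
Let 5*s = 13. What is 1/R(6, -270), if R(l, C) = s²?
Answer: 25/169 ≈ 0.14793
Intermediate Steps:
s = 13/5 (s = (⅕)*13 = 13/5 ≈ 2.6000)
R(l, C) = 169/25 (R(l, C) = (13/5)² = 169/25)
1/R(6, -270) = 1/(169/25) = 25/169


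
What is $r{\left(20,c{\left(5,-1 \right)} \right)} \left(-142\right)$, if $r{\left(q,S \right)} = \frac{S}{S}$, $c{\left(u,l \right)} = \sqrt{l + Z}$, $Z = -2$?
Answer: $-142$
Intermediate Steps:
$c{\left(u,l \right)} = \sqrt{-2 + l}$ ($c{\left(u,l \right)} = \sqrt{l - 2} = \sqrt{-2 + l}$)
$r{\left(q,S \right)} = 1$
$r{\left(20,c{\left(5,-1 \right)} \right)} \left(-142\right) = 1 \left(-142\right) = -142$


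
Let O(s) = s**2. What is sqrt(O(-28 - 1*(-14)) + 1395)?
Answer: sqrt(1591) ≈ 39.887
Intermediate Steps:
sqrt(O(-28 - 1*(-14)) + 1395) = sqrt((-28 - 1*(-14))**2 + 1395) = sqrt((-28 + 14)**2 + 1395) = sqrt((-14)**2 + 1395) = sqrt(196 + 1395) = sqrt(1591)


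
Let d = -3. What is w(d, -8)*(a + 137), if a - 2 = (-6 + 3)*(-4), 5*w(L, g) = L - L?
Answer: 0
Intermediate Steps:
w(L, g) = 0 (w(L, g) = (L - L)/5 = (1/5)*0 = 0)
a = 14 (a = 2 + (-6 + 3)*(-4) = 2 - 3*(-4) = 2 + 12 = 14)
w(d, -8)*(a + 137) = 0*(14 + 137) = 0*151 = 0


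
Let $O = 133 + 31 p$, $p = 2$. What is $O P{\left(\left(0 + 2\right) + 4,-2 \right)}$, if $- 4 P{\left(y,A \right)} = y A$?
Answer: $585$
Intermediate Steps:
$P{\left(y,A \right)} = - \frac{A y}{4}$ ($P{\left(y,A \right)} = - \frac{y A}{4} = - \frac{A y}{4}$)
$O = 195$ ($O = 133 + 31 \cdot 2 = 133 + 62 = 195$)
$O P{\left(\left(0 + 2\right) + 4,-2 \right)} = 195 \left(\left(- \frac{1}{4}\right) \left(-2\right) \left(\left(0 + 2\right) + 4\right)\right) = 195 \left(\left(- \frac{1}{4}\right) \left(-2\right) \left(2 + 4\right)\right) = 195 \left(\left(- \frac{1}{4}\right) \left(-2\right) 6\right) = 195 \cdot 3 = 585$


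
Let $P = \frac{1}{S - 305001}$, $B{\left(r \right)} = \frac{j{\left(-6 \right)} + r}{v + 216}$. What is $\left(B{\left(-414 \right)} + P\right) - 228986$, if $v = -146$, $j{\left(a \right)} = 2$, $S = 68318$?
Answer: $- \frac{1896947027063}{8283905} \approx -2.2899 \cdot 10^{5}$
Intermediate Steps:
$B{\left(r \right)} = \frac{1}{35} + \frac{r}{70}$ ($B{\left(r \right)} = \frac{2 + r}{-146 + 216} = \frac{2 + r}{70} = \left(2 + r\right) \frac{1}{70} = \frac{1}{35} + \frac{r}{70}$)
$P = - \frac{1}{236683}$ ($P = \frac{1}{68318 - 305001} = \frac{1}{-236683} = - \frac{1}{236683} \approx -4.2251 \cdot 10^{-6}$)
$\left(B{\left(-414 \right)} + P\right) - 228986 = \left(\left(\frac{1}{35} + \frac{1}{70} \left(-414\right)\right) - \frac{1}{236683}\right) - 228986 = \left(\left(\frac{1}{35} - \frac{207}{35}\right) - \frac{1}{236683}\right) - 228986 = \left(- \frac{206}{35} - \frac{1}{236683}\right) - 228986 = - \frac{48756733}{8283905} - 228986 = - \frac{1896947027063}{8283905}$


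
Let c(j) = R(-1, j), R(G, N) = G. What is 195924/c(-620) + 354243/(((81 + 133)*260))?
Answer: -10900857117/55640 ≈ -1.9592e+5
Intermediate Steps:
c(j) = -1
195924/c(-620) + 354243/(((81 + 133)*260)) = 195924/(-1) + 354243/(((81 + 133)*260)) = 195924*(-1) + 354243/((214*260)) = -195924 + 354243/55640 = -10900857117/55640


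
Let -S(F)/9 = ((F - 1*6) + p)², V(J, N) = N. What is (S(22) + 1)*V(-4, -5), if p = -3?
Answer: 7600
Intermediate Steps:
S(F) = -9*(-9 + F)² (S(F) = -9*((F - 1*6) - 3)² = -9*((F - 6) - 3)² = -9*((-6 + F) - 3)² = -9*(-9 + F)²)
(S(22) + 1)*V(-4, -5) = (-9*(-9 + 22)² + 1)*(-5) = (-9*13² + 1)*(-5) = (-9*169 + 1)*(-5) = (-1521 + 1)*(-5) = -1520*(-5) = 7600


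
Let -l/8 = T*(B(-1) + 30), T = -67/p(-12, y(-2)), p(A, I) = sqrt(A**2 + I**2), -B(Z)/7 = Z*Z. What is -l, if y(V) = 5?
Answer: -12328/13 ≈ -948.31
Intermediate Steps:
B(Z) = -7*Z**2 (B(Z) = -7*Z*Z = -7*Z**2)
T = -67/13 (T = -67/sqrt((-12)**2 + 5**2) = -67/sqrt(144 + 25) = -67/(sqrt(169)) = -67/13 ≈ -5.1538)
l = 12328/13 (l = -(-536)*(-7*(-1)**2 + 30)/13 = -(-536)*(-7*1 + 30)/13 = -(-536)*(-7 + 30)/13 = -(-536)*23/13 = -8*(-1541/13) = 12328/13 ≈ 948.31)
-l = -1*12328/13 = -12328/13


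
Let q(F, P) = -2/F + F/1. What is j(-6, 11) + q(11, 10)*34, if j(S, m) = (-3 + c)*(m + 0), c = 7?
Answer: 4530/11 ≈ 411.82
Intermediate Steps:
j(S, m) = 4*m (j(S, m) = (-3 + 7)*(m + 0) = 4*m)
q(F, P) = F - 2/F (q(F, P) = -2/F + F*1 = -2/F + F = F - 2/F)
j(-6, 11) + q(11, 10)*34 = 4*11 + (11 - 2/11)*34 = 44 + (11 - 2*1/11)*34 = 44 + (11 - 2/11)*34 = 44 + (119/11)*34 = 44 + 4046/11 = 4530/11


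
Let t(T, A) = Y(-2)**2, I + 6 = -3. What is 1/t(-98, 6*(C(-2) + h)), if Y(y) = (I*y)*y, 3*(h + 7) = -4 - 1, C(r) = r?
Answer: 1/1296 ≈ 0.00077160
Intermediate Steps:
I = -9 (I = -6 - 3 = -9)
h = -26/3 (h = -7 + (-4 - 1)/3 = -7 + (1/3)*(-5) = -7 - 5/3 = -26/3 ≈ -8.6667)
Y(y) = -9*y**2 (Y(y) = (-9*y)*y = -9*y**2)
t(T, A) = 1296 (t(T, A) = (-9*(-2)**2)**2 = (-9*4)**2 = (-36)**2 = 1296)
1/t(-98, 6*(C(-2) + h)) = 1/1296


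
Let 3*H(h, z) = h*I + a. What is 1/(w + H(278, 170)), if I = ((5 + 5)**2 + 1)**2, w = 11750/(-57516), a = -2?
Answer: 28758/27184701461 ≈ 1.0579e-6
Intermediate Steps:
w = -5875/28758 (w = 11750*(-1/57516) = -5875/28758 ≈ -0.20429)
I = 10201 (I = (10**2 + 1)**2 = (100 + 1)**2 = 101**2 = 10201)
H(h, z) = -2/3 + 10201*h/3 (H(h, z) = (h*10201 - 2)/3 = (10201*h - 2)/3 = (-2 + 10201*h)/3 = -2/3 + 10201*h/3)
1/(w + H(278, 170)) = 1/(-5875/28758 + (-2/3 + (10201/3)*278)) = 1/(-5875/28758 + (-2/3 + 2835878/3)) = 1/(-5875/28758 + 945292) = 1/(27184701461/28758) = 28758/27184701461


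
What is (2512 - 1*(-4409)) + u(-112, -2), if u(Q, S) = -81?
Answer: 6840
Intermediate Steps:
(2512 - 1*(-4409)) + u(-112, -2) = (2512 - 1*(-4409)) - 81 = (2512 + 4409) - 81 = 6921 - 81 = 6840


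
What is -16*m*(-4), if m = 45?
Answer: 2880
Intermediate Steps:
-16*m*(-4) = -16*45*(-4) = -720*(-4) = 2880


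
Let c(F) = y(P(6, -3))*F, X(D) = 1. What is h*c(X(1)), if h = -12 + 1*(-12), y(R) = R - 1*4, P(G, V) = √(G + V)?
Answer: 96 - 24*√3 ≈ 54.431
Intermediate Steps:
y(R) = -4 + R (y(R) = R - 4 = -4 + R)
h = -24 (h = -12 - 12 = -24)
c(F) = F*(-4 + √3) (c(F) = (-4 + √(6 - 3))*F = (-4 + √3)*F = F*(-4 + √3))
h*c(X(1)) = -24*(-4 + √3) = 96 - 24*√3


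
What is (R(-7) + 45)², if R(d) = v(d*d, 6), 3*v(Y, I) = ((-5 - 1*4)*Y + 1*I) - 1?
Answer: 90601/9 ≈ 10067.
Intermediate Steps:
v(Y, I) = -⅓ - 3*Y + I/3 (v(Y, I) = (((-5 - 1*4)*Y + 1*I) - 1)/3 = (((-5 - 4)*Y + I) - 1)/3 = ((-9*Y + I) - 1)/3 = ((I - 9*Y) - 1)/3 = (-1 + I - 9*Y)/3 = -⅓ - 3*Y + I/3)
R(d) = 5/3 - 3*d² (R(d) = -⅓ - 3*d*d + (⅓)*6 = -⅓ - 3*d² + 2 = 5/3 - 3*d²)
(R(-7) + 45)² = ((5/3 - 3*(-7)²) + 45)² = ((5/3 - 3*49) + 45)² = ((5/3 - 147) + 45)² = (-436/3 + 45)² = (-301/3)² = 90601/9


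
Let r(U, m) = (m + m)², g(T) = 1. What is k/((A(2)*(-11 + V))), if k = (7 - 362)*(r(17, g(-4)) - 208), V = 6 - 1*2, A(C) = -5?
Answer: 14484/7 ≈ 2069.1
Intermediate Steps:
r(U, m) = 4*m² (r(U, m) = (2*m)² = 4*m²)
V = 4 (V = 6 - 2 = 4)
k = 72420 (k = (7 - 362)*(4*1² - 208) = -355*(4*1 - 208) = -355*(4 - 208) = -355*(-204) = 72420)
k/((A(2)*(-11 + V))) = 72420/((-5*(-11 + 4))) = 72420/((-5*(-7))) = 72420/35 = 72420*(1/35) = 14484/7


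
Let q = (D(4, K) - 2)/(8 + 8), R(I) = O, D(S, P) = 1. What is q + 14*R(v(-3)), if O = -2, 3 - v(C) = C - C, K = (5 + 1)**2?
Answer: -449/16 ≈ -28.063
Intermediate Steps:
K = 36 (K = 6**2 = 36)
v(C) = 3 (v(C) = 3 - (C - C) = 3 - 1*0 = 3 + 0 = 3)
R(I) = -2
q = -1/16 (q = (1 - 2)/(8 + 8) = -1/16 ≈ -0.062500)
q + 14*R(v(-3)) = -1/16 + 14*(-2) = -1/16 - 28 = -449/16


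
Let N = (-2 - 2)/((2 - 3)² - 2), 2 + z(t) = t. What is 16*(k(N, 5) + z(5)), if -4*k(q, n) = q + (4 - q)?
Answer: 32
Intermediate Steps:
z(t) = -2 + t
N = 4 (N = -4/((-1)² - 2) = -4/(1 - 2) = -4/(-1) = -4*(-1) = 4)
k(q, n) = -1 (k(q, n) = -(q + (4 - q))/4 = -¼*4 = -1)
16*(k(N, 5) + z(5)) = 16*(-1 + (-2 + 5)) = 16*(-1 + 3) = 16*2 = 32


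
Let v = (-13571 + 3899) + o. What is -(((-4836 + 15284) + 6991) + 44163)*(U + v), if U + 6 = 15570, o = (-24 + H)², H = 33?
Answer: -367948746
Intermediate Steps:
o = 81 (o = (-24 + 33)² = 9² = 81)
v = -9591 (v = (-13571 + 3899) + 81 = -9672 + 81 = -9591)
U = 15564 (U = -6 + 15570 = 15564)
-(((-4836 + 15284) + 6991) + 44163)*(U + v) = -(((-4836 + 15284) + 6991) + 44163)*(15564 - 9591) = -((10448 + 6991) + 44163)*5973 = -(17439 + 44163)*5973 = -61602*5973 = -1*367948746 = -367948746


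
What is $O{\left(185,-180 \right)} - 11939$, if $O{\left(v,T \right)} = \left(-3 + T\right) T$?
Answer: $21001$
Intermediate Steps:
$O{\left(v,T \right)} = T \left(-3 + T\right)$
$O{\left(185,-180 \right)} - 11939 = - 180 \left(-3 - 180\right) - 11939 = \left(-180\right) \left(-183\right) - 11939 = 32940 - 11939 = 21001$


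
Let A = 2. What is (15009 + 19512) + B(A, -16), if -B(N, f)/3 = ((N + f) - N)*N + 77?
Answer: 34386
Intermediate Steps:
B(N, f) = -231 - 3*N*f (B(N, f) = -3*(((N + f) - N)*N + 77) = -3*(f*N + 77) = -3*(N*f + 77) = -3*(77 + N*f) = -231 - 3*N*f)
(15009 + 19512) + B(A, -16) = (15009 + 19512) + (-231 - 3*2*(-16)) = 34521 + (-231 + 96) = 34521 - 135 = 34386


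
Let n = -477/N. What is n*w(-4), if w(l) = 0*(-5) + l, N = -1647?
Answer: -212/183 ≈ -1.1585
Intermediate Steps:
w(l) = l (w(l) = 0 + l = l)
n = 53/183 (n = -477/(-1647) = -477*(-1/1647) = 53/183 ≈ 0.28962)
n*w(-4) = (53/183)*(-4) = -212/183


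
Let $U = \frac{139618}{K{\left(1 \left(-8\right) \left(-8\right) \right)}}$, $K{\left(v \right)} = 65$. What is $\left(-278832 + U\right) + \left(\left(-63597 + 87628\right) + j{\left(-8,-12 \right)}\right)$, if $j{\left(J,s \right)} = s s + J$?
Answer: $- \frac{16413607}{65} \approx -2.5252 \cdot 10^{5}$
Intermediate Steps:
$j{\left(J,s \right)} = J + s^{2}$ ($j{\left(J,s \right)} = s^{2} + J = J + s^{2}$)
$U = \frac{139618}{65} \approx 2148.0$
$\left(-278832 + U\right) + \left(\left(-63597 + 87628\right) + j{\left(-8,-12 \right)}\right) = \left(-278832 + \frac{139618}{65}\right) + \left(\left(-63597 + 87628\right) - \left(8 - \left(-12\right)^{2}\right)\right) = - \frac{17984462}{65} + \left(24031 + \left(-8 + 144\right)\right) = - \frac{17984462}{65} + \left(24031 + 136\right) = - \frac{17984462}{65} + 24167 = - \frac{16413607}{65}$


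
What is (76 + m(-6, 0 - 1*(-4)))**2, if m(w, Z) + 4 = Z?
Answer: 5776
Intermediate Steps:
m(w, Z) = -4 + Z
(76 + m(-6, 0 - 1*(-4)))**2 = (76 + (-4 + (0 - 1*(-4))))**2 = (76 + (-4 + (0 + 4)))**2 = (76 + (-4 + 4))**2 = (76 + 0)**2 = 76**2 = 5776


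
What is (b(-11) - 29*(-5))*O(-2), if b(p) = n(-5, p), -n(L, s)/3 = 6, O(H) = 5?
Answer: 635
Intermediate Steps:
n(L, s) = -18 (n(L, s) = -3*6 = -18)
b(p) = -18
(b(-11) - 29*(-5))*O(-2) = (-18 - 29*(-5))*5 = (-18 + 145)*5 = 127*5 = 635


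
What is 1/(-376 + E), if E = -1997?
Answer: -1/2373 ≈ -0.00042141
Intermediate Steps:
1/(-376 + E) = 1/(-376 - 1997) = 1/(-2373) = -1/2373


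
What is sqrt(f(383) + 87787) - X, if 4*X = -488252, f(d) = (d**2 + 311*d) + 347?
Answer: 122063 + 4*sqrt(22121) ≈ 1.2266e+5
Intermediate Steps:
f(d) = 347 + d**2 + 311*d
X = -122063 (X = (1/4)*(-488252) = -122063)
sqrt(f(383) + 87787) - X = sqrt((347 + 383**2 + 311*383) + 87787) - 1*(-122063) = sqrt((347 + 146689 + 119113) + 87787) + 122063 = sqrt(266149 + 87787) + 122063 = sqrt(353936) + 122063 = 4*sqrt(22121) + 122063 = 122063 + 4*sqrt(22121)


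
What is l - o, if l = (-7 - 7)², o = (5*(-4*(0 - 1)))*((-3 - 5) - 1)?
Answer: 376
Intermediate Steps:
o = -180 (o = (5*(-4*(-1)))*(-8 - 1) = (5*4)*(-9) = 20*(-9) = -180)
l = 196 (l = (-14)² = 196)
l - o = 196 - 1*(-180) = 196 + 180 = 376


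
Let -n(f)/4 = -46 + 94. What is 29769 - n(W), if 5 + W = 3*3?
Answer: 29961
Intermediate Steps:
W = 4 (W = -5 + 3*3 = -5 + 9 = 4)
n(f) = -192 (n(f) = -4*(-46 + 94) = -4*48 = -192)
29769 - n(W) = 29769 - 1*(-192) = 29769 + 192 = 29961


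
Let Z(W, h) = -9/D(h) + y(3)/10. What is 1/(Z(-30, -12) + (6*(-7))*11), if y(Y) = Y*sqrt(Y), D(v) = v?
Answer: -20500/9455613 - 40*sqrt(3)/28366839 ≈ -0.0021705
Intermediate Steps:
y(Y) = Y**(3/2)
Z(W, h) = -9/h + 3*sqrt(3)/10 (Z(W, h) = -9/h + 3**(3/2)/10 = -9/h + (3*sqrt(3))*(1/10) = -9/h + 3*sqrt(3)/10)
1/(Z(-30, -12) + (6*(-7))*11) = 1/((-9/(-12) + 3*sqrt(3)/10) + (6*(-7))*11) = 1/((-9*(-1/12) + 3*sqrt(3)/10) - 42*11) = 1/((3/4 + 3*sqrt(3)/10) - 462) = 1/(-1845/4 + 3*sqrt(3)/10)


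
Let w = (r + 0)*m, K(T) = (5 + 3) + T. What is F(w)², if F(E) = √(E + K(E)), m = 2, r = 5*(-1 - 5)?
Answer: -112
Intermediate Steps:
K(T) = 8 + T
r = -30 (r = 5*(-6) = -30)
w = -60 (w = (-30 + 0)*2 = -30*2 = -60)
F(E) = √(8 + 2*E) (F(E) = √(E + (8 + E)) = √(8 + 2*E))
F(w)² = (√(8 + 2*(-60)))² = (√(8 - 120))² = (√(-112))² = (4*I*√7)² = -112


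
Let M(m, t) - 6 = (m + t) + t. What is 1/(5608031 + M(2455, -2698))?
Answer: 1/5605096 ≈ 1.7841e-7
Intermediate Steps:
M(m, t) = 6 + m + 2*t (M(m, t) = 6 + ((m + t) + t) = 6 + (m + 2*t) = 6 + m + 2*t)
1/(5608031 + M(2455, -2698)) = 1/(5608031 + (6 + 2455 + 2*(-2698))) = 1/(5608031 + (6 + 2455 - 5396)) = 1/(5608031 - 2935) = 1/5605096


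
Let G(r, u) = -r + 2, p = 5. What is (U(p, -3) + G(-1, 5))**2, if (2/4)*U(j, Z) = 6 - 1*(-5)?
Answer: 625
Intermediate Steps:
G(r, u) = 2 - r
U(j, Z) = 22 (U(j, Z) = 2*(6 - 1*(-5)) = 2*(6 + 5) = 2*11 = 22)
(U(p, -3) + G(-1, 5))**2 = (22 + (2 - 1*(-1)))**2 = (22 + (2 + 1))**2 = (22 + 3)**2 = 25**2 = 625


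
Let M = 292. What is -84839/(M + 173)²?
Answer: -84839/216225 ≈ -0.39236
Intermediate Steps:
-84839/(M + 173)² = -84839/(292 + 173)² = -84839/(465²) = -84839/216225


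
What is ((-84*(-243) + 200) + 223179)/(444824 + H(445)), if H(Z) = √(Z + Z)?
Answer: 54222043892/98934195043 - 243791*√890/197868390086 ≈ 0.54803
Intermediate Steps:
H(Z) = √2*√Z (H(Z) = √(2*Z) = √2*√Z)
((-84*(-243) + 200) + 223179)/(444824 + H(445)) = ((-84*(-243) + 200) + 223179)/(444824 + √2*√445) = ((20412 + 200) + 223179)/(444824 + √890) = (20612 + 223179)/(444824 + √890) = 243791/(444824 + √890)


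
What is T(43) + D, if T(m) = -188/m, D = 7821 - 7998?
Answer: -7799/43 ≈ -181.37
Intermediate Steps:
D = -177
T(43) + D = -188/43 - 177 = -7799/43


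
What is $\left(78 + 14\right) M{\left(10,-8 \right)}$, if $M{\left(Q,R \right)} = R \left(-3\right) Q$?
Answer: $22080$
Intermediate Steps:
$M{\left(Q,R \right)} = - 3 Q R$ ($M{\left(Q,R \right)} = - 3 R Q = - 3 Q R$)
$\left(78 + 14\right) M{\left(10,-8 \right)} = \left(78 + 14\right) \left(\left(-3\right) 10 \left(-8\right)\right) = 92 \cdot 240 = 22080$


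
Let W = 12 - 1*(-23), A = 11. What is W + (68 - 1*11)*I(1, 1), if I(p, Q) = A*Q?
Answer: 662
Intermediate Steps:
W = 35 (W = 12 + 23 = 35)
I(p, Q) = 11*Q
W + (68 - 1*11)*I(1, 1) = 35 + (68 - 1*11)*(11*1) = 35 + (68 - 11)*11 = 35 + 57*11 = 35 + 627 = 662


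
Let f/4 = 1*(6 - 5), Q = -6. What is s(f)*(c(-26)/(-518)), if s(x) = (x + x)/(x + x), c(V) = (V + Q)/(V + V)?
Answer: -4/3367 ≈ -0.0011880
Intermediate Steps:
f = 4 (f = 4*(1*(6 - 5)) = 4*(1*1) = 4*1 = 4)
c(V) = (-6 + V)/(2*V) (c(V) = (V - 6)/(V + V) = (-6 + V)/((2*V)) = (-6 + V)*(1/(2*V)) = (-6 + V)/(2*V))
s(x) = 1 (s(x) = (2*x)/((2*x)) = (2*x)*(1/(2*x)) = 1)
s(f)*(c(-26)/(-518)) = 1*(((1/2)*(-6 - 26)/(-26))/(-518)) = 1*(((1/2)*(-1/26)*(-32))*(-1/518)) = 1*((8/13)*(-1/518)) = 1*(-4/3367) = -4/3367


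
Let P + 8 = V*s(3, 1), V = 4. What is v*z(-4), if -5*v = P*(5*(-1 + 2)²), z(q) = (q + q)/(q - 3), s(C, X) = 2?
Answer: 0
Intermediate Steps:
z(q) = 2*q/(-3 + q) (z(q) = (2*q)/(-3 + q) = 2*q/(-3 + q))
P = 0 (P = -8 + 4*2 = -8 + 8 = 0)
v = 0 (v = -0*5*(-1 + 2)² = -0*5*1² = -0*5*1 = -0*5 = -⅕*0 = 0)
v*z(-4) = 0*(2*(-4)/(-3 - 4)) = 0*(2*(-4)/(-7)) = 0*(2*(-4)*(-⅐)) = 0*(8/7) = 0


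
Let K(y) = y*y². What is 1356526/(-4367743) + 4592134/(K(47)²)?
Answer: -14602228592253492/47080842298732447 ≈ -0.31015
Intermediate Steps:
K(y) = y³
1356526/(-4367743) + 4592134/(K(47)²) = 1356526/(-4367743) + 4592134/((47³)²) = 1356526*(-1/4367743) + 4592134/(103823²) = -1356526/4367743 + 4592134/10779215329 = -14602228592253492/47080842298732447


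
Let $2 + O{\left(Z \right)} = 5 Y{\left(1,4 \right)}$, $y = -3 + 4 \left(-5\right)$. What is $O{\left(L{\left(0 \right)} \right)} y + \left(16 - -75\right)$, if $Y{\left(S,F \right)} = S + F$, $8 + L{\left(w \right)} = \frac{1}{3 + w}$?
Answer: $-438$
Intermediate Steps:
$L{\left(w \right)} = -8 + \frac{1}{3 + w}$
$y = -23$ ($y = -3 - 20 = -23$)
$Y{\left(S,F \right)} = F + S$
$O{\left(Z \right)} = 23$ ($O{\left(Z \right)} = -2 + 5 \left(4 + 1\right) = -2 + 5 \cdot 5 = -2 + 25 = 23$)
$O{\left(L{\left(0 \right)} \right)} y + \left(16 - -75\right) = 23 \left(-23\right) + \left(16 - -75\right) = -529 + \left(16 + 75\right) = -529 + 91 = -438$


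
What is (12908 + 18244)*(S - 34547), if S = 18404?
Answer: -502886736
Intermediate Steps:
(12908 + 18244)*(S - 34547) = (12908 + 18244)*(18404 - 34547) = 31152*(-16143) = -502886736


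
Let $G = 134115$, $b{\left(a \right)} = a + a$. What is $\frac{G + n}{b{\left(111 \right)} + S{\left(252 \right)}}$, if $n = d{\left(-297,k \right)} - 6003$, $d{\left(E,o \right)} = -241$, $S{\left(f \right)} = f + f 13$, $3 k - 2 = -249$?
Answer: $\frac{127871}{3750} \approx 34.099$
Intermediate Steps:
$k = - \frac{247}{3}$ ($k = \frac{2}{3} + \frac{1}{3} \left(-249\right) = \frac{2}{3} - 83 = - \frac{247}{3} \approx -82.333$)
$b{\left(a \right)} = 2 a$
$S{\left(f \right)} = 14 f$ ($S{\left(f \right)} = f + 13 f = 14 f$)
$n = -6244$ ($n = -241 - 6003 = -6244$)
$\frac{G + n}{b{\left(111 \right)} + S{\left(252 \right)}} = \frac{134115 - 6244}{2 \cdot 111 + 14 \cdot 252} = \frac{127871}{222 + 3528} = \frac{127871}{3750}$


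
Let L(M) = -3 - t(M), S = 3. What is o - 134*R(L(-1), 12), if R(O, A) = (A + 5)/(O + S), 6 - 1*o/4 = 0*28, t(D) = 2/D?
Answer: -1115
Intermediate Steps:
o = 24 (o = 24 - 0*28 = 24 - 4*0 = 24 + 0 = 24)
L(M) = -3 - 2/M
R(O, A) = (5 + A)/(3 + O) (R(O, A) = (A + 5)/(O + 3) = (5 + A)/(3 + O))
o - 134*R(L(-1), 12) = 24 - 134*(5 + 12)/(3 + (-3 - 2/(-1))) = 24 - 134*17/(3 + (-3 - 2*(-1))) = 24 - 134*17/(3 + (-3 + 2)) = 24 - 134*17/(3 - 1) = 24 - 134*17/2 = 24 - 1139 = -1115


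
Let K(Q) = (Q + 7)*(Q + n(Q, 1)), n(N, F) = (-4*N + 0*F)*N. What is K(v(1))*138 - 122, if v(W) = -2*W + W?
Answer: -4262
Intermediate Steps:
v(W) = -W
n(N, F) = -4*N² (n(N, F) = (-4*N + 0)*N = (-4*N)*N = -4*N²)
K(Q) = (7 + Q)*(Q - 4*Q²) (K(Q) = (Q + 7)*(Q - 4*Q²) = (7 + Q)*(Q - 4*Q²))
K(v(1))*138 - 122 = ((-1*1)*(7 - (-27) - 4*(-1*1)²))*138 - 122 = -(7 - 27*(-1) - 4*(-1)²)*138 - 122 = -(7 + 27 - 4*1)*138 - 122 = -(7 + 27 - 4)*138 - 122 = -1*30*138 - 122 = -30*138 - 122 = -4140 - 122 = -4262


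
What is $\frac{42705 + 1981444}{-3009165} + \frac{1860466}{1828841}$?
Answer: $\frac{1896602489581}{5503284327765} \approx 0.34463$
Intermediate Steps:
$\frac{42705 + 1981444}{-3009165} + \frac{1860466}{1828841} = 2024149 \left(- \frac{1}{3009165}\right) + 1860466 \cdot \frac{1}{1828841} = - \frac{2024149}{3009165} + \frac{1860466}{1828841} = \frac{1896602489581}{5503284327765}$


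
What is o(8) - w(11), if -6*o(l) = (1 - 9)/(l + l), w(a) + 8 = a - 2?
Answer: -11/12 ≈ -0.91667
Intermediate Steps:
w(a) = -10 + a (w(a) = -8 + (a - 2) = -8 + (-2 + a) = -10 + a)
o(l) = 2/(3*l) (o(l) = -(1 - 9)/(6*(l + l)) = -(-4)/(3*(2*l)) = -(-4)*1/(2*l)/3 = -(-2)/(3*l) = 2/(3*l))
o(8) - w(11) = (⅔)/8 - (-10 + 11) = (⅔)*(⅛) - 1*1 = 1/12 - 1 = -11/12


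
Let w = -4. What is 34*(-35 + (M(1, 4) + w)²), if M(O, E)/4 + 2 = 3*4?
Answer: 42874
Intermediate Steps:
M(O, E) = 40 (M(O, E) = -8 + 4*(3*4) = -8 + 4*12 = -8 + 48 = 40)
34*(-35 + (M(1, 4) + w)²) = 34*(-35 + (40 - 4)²) = 34*(-35 + 36²) = 34*(-35 + 1296) = 34*1261 = 42874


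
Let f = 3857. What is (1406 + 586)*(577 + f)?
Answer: 8832528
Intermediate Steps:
(1406 + 586)*(577 + f) = (1406 + 586)*(577 + 3857) = 1992*4434 = 8832528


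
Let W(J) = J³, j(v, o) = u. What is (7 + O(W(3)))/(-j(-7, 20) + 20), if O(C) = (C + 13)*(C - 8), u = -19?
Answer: 59/3 ≈ 19.667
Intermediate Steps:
j(v, o) = -19
O(C) = (-8 + C)*(13 + C) (O(C) = (13 + C)*(-8 + C) = (-8 + C)*(13 + C))
(7 + O(W(3)))/(-j(-7, 20) + 20) = (7 + (-104 + (3³)² + 5*3³))/(-1*(-19) + 20) = (7 + (-104 + 27² + 5*27))/(19 + 20) = (7 + (-104 + 729 + 135))/39 = (7 + 760)*(1/39) = 767*(1/39) = 59/3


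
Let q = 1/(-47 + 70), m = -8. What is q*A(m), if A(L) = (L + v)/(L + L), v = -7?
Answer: 15/368 ≈ 0.040761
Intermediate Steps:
A(L) = (-7 + L)/(2*L) (A(L) = (L - 7)/(L + L) = (-7 + L)/((2*L)) = (-7 + L)*(1/(2*L)) = (-7 + L)/(2*L))
q = 1/23 ≈ 0.043478
q*A(m) = ((1/2)*(-7 - 8)/(-8))/23 = ((1/2)*(-1/8)*(-15))/23 = (1/23)*(15/16) = 15/368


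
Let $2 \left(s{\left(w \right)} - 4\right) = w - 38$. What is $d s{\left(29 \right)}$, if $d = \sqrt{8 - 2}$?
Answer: $- \frac{\sqrt{6}}{2} \approx -1.2247$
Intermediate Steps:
$s{\left(w \right)} = -15 + \frac{w}{2}$ ($s{\left(w \right)} = 4 + \frac{w - 38}{2} = 4 + \frac{-38 + w}{2} = 4 + \left(-19 + \frac{w}{2}\right) = -15 + \frac{w}{2}$)
$d = \sqrt{6} \approx 2.4495$
$d s{\left(29 \right)} = \sqrt{6} \left(-15 + \frac{1}{2} \cdot 29\right) = \sqrt{6} \left(-15 + \frac{29}{2}\right) = \sqrt{6} \left(- \frac{1}{2}\right) = - \frac{\sqrt{6}}{2}$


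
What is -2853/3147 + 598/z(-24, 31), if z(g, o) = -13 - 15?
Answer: -326965/14686 ≈ -22.264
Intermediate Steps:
z(g, o) = -28
-2853/3147 + 598/z(-24, 31) = -2853/3147 + 598/(-28) = -2853*1/3147 + 598*(-1/28) = -951/1049 - 299/14 = -326965/14686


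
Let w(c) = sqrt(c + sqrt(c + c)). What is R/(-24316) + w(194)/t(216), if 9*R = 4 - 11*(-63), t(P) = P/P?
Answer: -697/218844 + sqrt(194 + 2*sqrt(97)) ≈ 14.615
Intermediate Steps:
t(P) = 1
R = 697/9 (R = (4 - 11*(-63))/9 = (4 + 693)/9 = (1/9)*697 = 697/9 ≈ 77.444)
w(c) = sqrt(c + sqrt(2)*sqrt(c)) (w(c) = sqrt(c + sqrt(2*c)) = sqrt(c + sqrt(2)*sqrt(c)))
R/(-24316) + w(194)/t(216) = (697/9)/(-24316) + sqrt(194 + sqrt(2)*sqrt(194))/1 = (697/9)*(-1/24316) + sqrt(194 + 2*sqrt(97))*1 = -697/218844 + sqrt(194 + 2*sqrt(97))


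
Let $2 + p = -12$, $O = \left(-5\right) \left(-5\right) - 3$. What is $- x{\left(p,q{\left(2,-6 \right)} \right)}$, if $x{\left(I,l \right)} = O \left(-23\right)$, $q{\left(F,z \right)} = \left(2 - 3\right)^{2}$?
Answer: $506$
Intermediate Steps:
$O = 22$ ($O = 25 - 3 = 22$)
$p = -14$ ($p = -2 - 12 = -14$)
$q{\left(F,z \right)} = 1$ ($q{\left(F,z \right)} = \left(-1\right)^{2} = 1$)
$x{\left(I,l \right)} = -506$ ($x{\left(I,l \right)} = 22 \left(-23\right) = -506$)
$- x{\left(p,q{\left(2,-6 \right)} \right)} = \left(-1\right) \left(-506\right) = 506$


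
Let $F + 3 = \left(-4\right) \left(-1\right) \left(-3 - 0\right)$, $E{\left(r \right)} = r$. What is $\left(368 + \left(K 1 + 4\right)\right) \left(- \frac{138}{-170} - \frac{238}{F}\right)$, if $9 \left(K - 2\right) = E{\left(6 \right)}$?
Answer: $\frac{4780372}{765} \approx 6248.9$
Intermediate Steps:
$K = \frac{8}{3}$ ($K = 2 + \frac{1}{9} \cdot 6 = 2 + \frac{2}{3} = \frac{8}{3} \approx 2.6667$)
$F = -15$ ($F = -3 + \left(-4\right) \left(-1\right) \left(-3 - 0\right) = -3 + 4 \left(-3 + 0\right) = -3 + 4 \left(-3\right) = -3 - 12 = -15$)
$\left(368 + \left(K 1 + 4\right)\right) \left(- \frac{138}{-170} - \frac{238}{F}\right) = \left(368 + \left(\frac{8}{3} \cdot 1 + 4\right)\right) \left(- \frac{138}{-170} - \frac{238}{-15}\right) = \left(368 + \left(\frac{8}{3} + 4\right)\right) \left(\left(-138\right) \left(- \frac{1}{170}\right) - - \frac{238}{15}\right) = \left(368 + \frac{20}{3}\right) \left(\frac{69}{85} + \frac{238}{15}\right) = \frac{1124}{3} \cdot \frac{4253}{255} = \frac{4780372}{765}$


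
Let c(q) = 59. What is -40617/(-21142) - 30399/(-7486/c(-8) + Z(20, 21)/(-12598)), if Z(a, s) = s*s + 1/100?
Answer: 16051190148357301/66480770644926 ≈ 241.44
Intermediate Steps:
Z(a, s) = 1/100 + s² (Z(a, s) = s² + 1/100 = 1/100 + s²)
-40617/(-21142) - 30399/(-7486/c(-8) + Z(20, 21)/(-12598)) = -40617/(-21142) - 30399/(-7486/59 + (1/100 + 21²)/(-12598)) = -40617*(-1/21142) - 30399/(-7486*1/59 + (1/100 + 441)*(-1/12598)) = 40617/21142 - 30399/(-7486/59 + (44101/100)*(-1/12598)) = 40617/21142 - 30399/(-7486/59 - 44101/1259800) = 40617/21142 - 30399/(-9433464759/74328200) = 40617/21142 - 30399*(-74328200/9433464759) = 40617/21142 + 753167650600/3144488253 = 16051190148357301/66480770644926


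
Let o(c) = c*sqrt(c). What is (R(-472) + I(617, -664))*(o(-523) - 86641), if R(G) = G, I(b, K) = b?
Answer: -12562945 - 75835*I*sqrt(523) ≈ -1.2563e+7 - 1.7343e+6*I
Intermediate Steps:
o(c) = c**(3/2)
(R(-472) + I(617, -664))*(o(-523) - 86641) = (-472 + 617)*((-523)**(3/2) - 86641) = 145*(-523*I*sqrt(523) - 86641) = 145*(-86641 - 523*I*sqrt(523)) = -12562945 - 75835*I*sqrt(523)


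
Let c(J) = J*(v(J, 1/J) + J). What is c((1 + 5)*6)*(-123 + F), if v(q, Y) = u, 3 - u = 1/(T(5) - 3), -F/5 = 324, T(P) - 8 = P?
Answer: -12204486/5 ≈ -2.4409e+6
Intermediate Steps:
T(P) = 8 + P
F = -1620 (F = -5*324 = -1620)
u = 29/10 (u = 3 - 1/((8 + 5) - 3) = 3 - 1/(13 - 3) = 3 - 1/10 = 3 - 1*⅒ = 3 - ⅒ = 29/10 ≈ 2.9000)
v(q, Y) = 29/10
c(J) = J*(29/10 + J)
c((1 + 5)*6)*(-123 + F) = (((1 + 5)*6)*(29 + 10*((1 + 5)*6))/10)*(-123 - 1620) = ((6*6)*(29 + 10*(6*6))/10)*(-1743) = ((⅒)*36*(29 + 10*36))*(-1743) = ((⅒)*36*(29 + 360))*(-1743) = ((⅒)*36*389)*(-1743) = (7002/5)*(-1743) = -12204486/5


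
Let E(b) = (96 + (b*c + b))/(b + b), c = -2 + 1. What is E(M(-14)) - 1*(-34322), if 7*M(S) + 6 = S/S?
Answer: 171274/5 ≈ 34255.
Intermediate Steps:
c = -1
M(S) = -5/7 (M(S) = -6/7 + (S/S)/7 = -6/7 + (⅐)*1 = -6/7 + ⅐ = -5/7)
E(b) = 48/b (E(b) = (96 + (b*(-1) + b))/(b + b) = (96 + (-b + b))/((2*b)) = (96 + 0)*(1/(2*b)) = 96*(1/(2*b)) = 48/b)
E(M(-14)) - 1*(-34322) = 48/(-5/7) - 1*(-34322) = 48*(-7/5) + 34322 = -336/5 + 34322 = 171274/5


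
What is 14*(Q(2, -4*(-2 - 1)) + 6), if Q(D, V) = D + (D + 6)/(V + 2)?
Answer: 120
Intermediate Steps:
Q(D, V) = D + (6 + D)/(2 + V)
14*(Q(2, -4*(-2 - 1)) + 6) = 14*((6 + 3*2 + 2*(-4*(-2 - 1)))/(2 - 4*(-2 - 1)) + 6) = 14*((6 + 6 + 2*(-4*(-3)))/(2 - 4*(-3)) + 6) = 14*((6 + 6 + 2*12)/(2 + 12) + 6) = 14*((6 + 6 + 24)/14 + 6) = 14*((1/14)*36 + 6) = 14*(18/7 + 6) = 14*(60/7) = 120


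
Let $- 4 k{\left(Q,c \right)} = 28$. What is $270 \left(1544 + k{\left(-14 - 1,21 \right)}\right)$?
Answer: $414990$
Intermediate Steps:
$k{\left(Q,c \right)} = -7$ ($k{\left(Q,c \right)} = \left(- \frac{1}{4}\right) 28 = -7$)
$270 \left(1544 + k{\left(-14 - 1,21 \right)}\right) = 270 \left(1544 - 7\right) = 270 \cdot 1537 = 414990$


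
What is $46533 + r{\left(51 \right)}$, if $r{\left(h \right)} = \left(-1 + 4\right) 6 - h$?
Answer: $46500$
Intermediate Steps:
$r{\left(h \right)} = 18 - h$ ($r{\left(h \right)} = 3 \cdot 6 - h = 18 - h$)
$46533 + r{\left(51 \right)} = 46533 + \left(18 - 51\right) = 46533 - 33 = 46500$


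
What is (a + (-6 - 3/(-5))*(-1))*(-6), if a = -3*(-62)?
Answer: -5742/5 ≈ -1148.4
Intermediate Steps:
a = 186
(a + (-6 - 3/(-5))*(-1))*(-6) = (186 + (-6 - 3/(-5))*(-1))*(-6) = (186 + (-6 - 3*(-1/5))*(-1))*(-6) = (186 + (-6 + 3/5)*(-1))*(-6) = (186 - 27/5*(-1))*(-6) = (186 + 27/5)*(-6) = (957/5)*(-6) = -5742/5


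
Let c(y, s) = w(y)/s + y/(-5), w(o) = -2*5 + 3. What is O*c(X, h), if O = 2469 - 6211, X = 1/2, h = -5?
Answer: -24323/5 ≈ -4864.6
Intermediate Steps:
X = ½ ≈ 0.50000
w(o) = -7 (w(o) = -10 + 3 = -7)
O = -3742
c(y, s) = -7/s - y/5 (c(y, s) = -7/s + y/(-5) = -7/s + y*(-⅕) = -7/s - y/5)
O*c(X, h) = -3742*(-7/(-5) - ⅕*½) = -3742*(-7*(-⅕) - ⅒) = -3742*(7/5 - ⅒) = -3742*13/10 = -24323/5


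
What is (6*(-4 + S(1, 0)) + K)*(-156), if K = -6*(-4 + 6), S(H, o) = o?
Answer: 5616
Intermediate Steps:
K = -12 (K = -6*2 = -12)
(6*(-4 + S(1, 0)) + K)*(-156) = (6*(-4 + 0) - 12)*(-156) = (6*(-4) - 12)*(-156) = (-24 - 12)*(-156) = -36*(-156) = 5616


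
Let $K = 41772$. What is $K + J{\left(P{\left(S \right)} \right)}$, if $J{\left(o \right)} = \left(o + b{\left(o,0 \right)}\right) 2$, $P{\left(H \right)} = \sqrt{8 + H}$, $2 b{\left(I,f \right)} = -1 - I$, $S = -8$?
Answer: $41771$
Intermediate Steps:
$b{\left(I,f \right)} = - \frac{1}{2} - \frac{I}{2}$ ($b{\left(I,f \right)} = \frac{-1 - I}{2} = - \frac{1}{2} - \frac{I}{2}$)
$J{\left(o \right)} = -1 + o$ ($J{\left(o \right)} = \left(o - \left(\frac{1}{2} + \frac{o}{2}\right)\right) 2 = \left(- \frac{1}{2} + \frac{o}{2}\right) 2 = -1 + o$)
$K + J{\left(P{\left(S \right)} \right)} = 41772 - \left(1 - \sqrt{8 - 8}\right) = 41772 - \left(1 - \sqrt{0}\right) = 41772 + \left(-1 + 0\right) = 41772 - 1 = 41771$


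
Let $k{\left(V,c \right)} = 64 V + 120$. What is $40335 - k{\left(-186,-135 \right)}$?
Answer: $52119$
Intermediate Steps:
$k{\left(V,c \right)} = 120 + 64 V$
$40335 - k{\left(-186,-135 \right)} = 40335 - \left(120 + 64 \left(-186\right)\right) = 40335 - \left(120 - 11904\right) = 40335 - -11784 = 40335 + 11784 = 52119$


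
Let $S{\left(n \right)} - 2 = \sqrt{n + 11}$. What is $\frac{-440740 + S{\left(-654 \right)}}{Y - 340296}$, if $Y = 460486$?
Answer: $- \frac{220369}{60095} + \frac{i \sqrt{643}}{120190} \approx -3.667 + 0.00021098 i$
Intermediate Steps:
$S{\left(n \right)} = 2 + \sqrt{11 + n}$ ($S{\left(n \right)} = 2 + \sqrt{n + 11} = 2 + \sqrt{11 + n}$)
$\frac{-440740 + S{\left(-654 \right)}}{Y - 340296} = \frac{-440740 + \left(2 + \sqrt{11 - 654}\right)}{460486 - 340296} = \frac{-440740 + \left(2 + \sqrt{-643}\right)}{120190} = \left(-440740 + \left(2 + i \sqrt{643}\right)\right) \frac{1}{120190} = \left(-440738 + i \sqrt{643}\right) \frac{1}{120190} = - \frac{220369}{60095} + \frac{i \sqrt{643}}{120190}$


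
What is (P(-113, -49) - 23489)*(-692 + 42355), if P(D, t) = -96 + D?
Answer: -987329774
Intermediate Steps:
(P(-113, -49) - 23489)*(-692 + 42355) = ((-96 - 113) - 23489)*(-692 + 42355) = (-209 - 23489)*41663 = -23698*41663 = -987329774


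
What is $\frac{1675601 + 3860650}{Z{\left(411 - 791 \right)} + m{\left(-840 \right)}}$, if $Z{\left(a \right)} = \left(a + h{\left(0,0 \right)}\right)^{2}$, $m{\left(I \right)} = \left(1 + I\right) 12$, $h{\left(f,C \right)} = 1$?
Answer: $\frac{5536251}{133573} \approx 41.447$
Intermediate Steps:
$m{\left(I \right)} = 12 + 12 I$
$Z{\left(a \right)} = \left(1 + a\right)^{2}$ ($Z{\left(a \right)} = \left(a + 1\right)^{2} = \left(1 + a\right)^{2}$)
$\frac{1675601 + 3860650}{Z{\left(411 - 791 \right)} + m{\left(-840 \right)}} = \frac{1675601 + 3860650}{\left(1 + \left(411 - 791\right)\right)^{2} + \left(12 + 12 \left(-840\right)\right)} = \frac{5536251}{\left(1 + \left(411 - 791\right)\right)^{2} + \left(12 - 10080\right)} = \frac{5536251}{\left(1 - 380\right)^{2} - 10068} = \frac{5536251}{\left(-379\right)^{2} - 10068} = \frac{5536251}{143641 - 10068} = \frac{5536251}{133573}$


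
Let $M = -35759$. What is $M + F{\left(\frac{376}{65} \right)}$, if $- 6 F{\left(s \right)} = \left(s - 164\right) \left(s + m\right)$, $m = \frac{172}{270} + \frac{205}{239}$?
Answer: $- \frac{193939465861}{5452785} \approx -35567.0$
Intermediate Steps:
$m = \frac{48229}{32265}$ ($m = 172 \cdot \frac{1}{270} + 205 \cdot \frac{1}{239} = \frac{86}{135} + \frac{205}{239} = \frac{48229}{32265} \approx 1.4948$)
$F{\left(s \right)} = - \frac{\left(-164 + s\right) \left(\frac{48229}{32265} + s\right)}{6}$ ($F{\left(s \right)} = - \frac{\left(s - 164\right) \left(s + \frac{48229}{32265}\right)}{6} = - \frac{\left(-164 + s\right) \left(\frac{48229}{32265} + s\right)}{6}$)
$M + F{\left(\frac{376}{65} \right)} = -35759 + \left(\frac{3954778}{96795} - \frac{\left(\frac{376}{65}\right)^{2}}{6} + \frac{5243231 \cdot \frac{376}{65}}{193590}\right) = -35759 + \left(\frac{3954778}{96795} - \frac{\left(376 \cdot \frac{1}{65}\right)^{2}}{6} + \frac{5243231 \cdot 376 \cdot \frac{1}{65}}{193590}\right) = -35759 + \left(\frac{3954778}{96795} - \frac{\left(\frac{376}{65}\right)^{2}}{6} + \frac{5243231}{193590} \cdot \frac{376}{65}\right) = -35759 + \left(\frac{3954778}{96795} - \frac{70688}{12675} + \frac{985727428}{6291675}\right) = -35759 + \frac{1046672954}{5452785} = - \frac{193939465861}{5452785}$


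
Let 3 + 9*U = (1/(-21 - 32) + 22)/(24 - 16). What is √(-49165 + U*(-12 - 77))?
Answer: I*√19886036402/636 ≈ 221.73*I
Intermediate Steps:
U = -107/3816 (U = -⅓ + ((1/(-21 - 32) + 22)/(24 - 16))/9 = -⅓ + ((1/(-53) + 22)/8)/9 = -⅓ + ((-1/53 + 22)*(⅛))/9 = -⅓ + ((1165/53)*(⅛))/9 = -⅓ + (⅑)*(1165/424) = -⅓ + 1165/3816 = -107/3816 ≈ -0.028040)
√(-49165 + U*(-12 - 77)) = √(-49165 - 107*(-12 - 77)/3816) = √(-49165 - 107/3816*(-89)) = √(-49165 + 9523/3816) = √(-187604117/3816) = I*√19886036402/636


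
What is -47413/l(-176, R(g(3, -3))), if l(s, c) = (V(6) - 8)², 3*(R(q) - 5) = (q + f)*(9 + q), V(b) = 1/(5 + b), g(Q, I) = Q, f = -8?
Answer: -5736973/7569 ≈ -757.96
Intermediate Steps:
R(q) = 5 + (-8 + q)*(9 + q)/3 (R(q) = 5 + ((q - 8)*(9 + q))/3 = 5 + ((-8 + q)*(9 + q))/3 = 5 + (-8 + q)*(9 + q)/3)
l(s, c) = 7569/121 (l(s, c) = (1/(5 + 6) - 8)² = (1/11 - 8)² = (-87/11)² = 7569/121)
-47413/l(-176, R(g(3, -3))) = -47413/7569/121 = -47413*121/7569 = -5736973/7569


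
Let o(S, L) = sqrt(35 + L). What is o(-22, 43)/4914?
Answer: sqrt(78)/4914 ≈ 0.0017973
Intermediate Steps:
o(-22, 43)/4914 = sqrt(35 + 43)/4914 = sqrt(78)*(1/4914) = sqrt(78)/4914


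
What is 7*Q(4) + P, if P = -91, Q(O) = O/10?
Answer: -441/5 ≈ -88.200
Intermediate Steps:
Q(O) = O/10 (Q(O) = O*(⅒) = O/10)
7*Q(4) + P = 7*((⅒)*4) - 91 = 7*(⅖) - 91 = 14/5 - 91 = -441/5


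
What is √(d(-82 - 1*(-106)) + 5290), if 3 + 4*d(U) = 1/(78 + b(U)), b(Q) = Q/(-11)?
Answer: 49*√6129066/1668 ≈ 72.727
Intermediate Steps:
b(Q) = -Q/11 (b(Q) = Q*(-1/11) = -Q/11)
d(U) = -¾ + 1/(4*(78 - U/11))
√(d(-82 - 1*(-106)) + 5290) = √((2563 - 3*(-82 - 1*(-106)))/(4*(-858 + (-82 - 1*(-106)))) + 5290) = √((2563 - 3*(-82 + 106))/(4*(-858 + (-82 + 106))) + 5290) = √((2563 - 3*24)/(4*(-858 + 24)) + 5290) = √((¼)*(2563 - 72)/(-834) + 5290) = √((¼)*(-1/834)*2491 + 5290) = √(-2491/3336 + 5290) = √(17644949/3336) = 49*√6129066/1668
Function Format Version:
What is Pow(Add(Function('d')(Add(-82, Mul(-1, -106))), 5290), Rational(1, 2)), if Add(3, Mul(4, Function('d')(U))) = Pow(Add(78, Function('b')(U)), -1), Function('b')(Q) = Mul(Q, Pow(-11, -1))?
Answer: Mul(Rational(49, 1668), Pow(6129066, Rational(1, 2))) ≈ 72.727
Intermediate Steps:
Function('b')(Q) = Mul(Rational(-1, 11), Q) (Function('b')(Q) = Mul(Q, Rational(-1, 11)) = Mul(Rational(-1, 11), Q))
Function('d')(U) = Add(Rational(-3, 4), Mul(Rational(1, 4), Pow(Add(78, Mul(Rational(-1, 11), U)), -1)))
Pow(Add(Function('d')(Add(-82, Mul(-1, -106))), 5290), Rational(1, 2)) = Pow(Add(Mul(Rational(1, 4), Pow(Add(-858, Add(-82, Mul(-1, -106))), -1), Add(2563, Mul(-3, Add(-82, Mul(-1, -106))))), 5290), Rational(1, 2)) = Pow(Add(Mul(Rational(1, 4), Pow(Add(-858, Add(-82, 106)), -1), Add(2563, Mul(-3, Add(-82, 106)))), 5290), Rational(1, 2)) = Pow(Add(Mul(Rational(1, 4), Pow(Add(-858, 24), -1), Add(2563, Mul(-3, 24))), 5290), Rational(1, 2)) = Pow(Add(Mul(Rational(1, 4), Pow(-834, -1), Add(2563, -72)), 5290), Rational(1, 2)) = Pow(Add(Mul(Rational(1, 4), Rational(-1, 834), 2491), 5290), Rational(1, 2)) = Pow(Add(Rational(-2491, 3336), 5290), Rational(1, 2)) = Pow(Rational(17644949, 3336), Rational(1, 2)) = Mul(Rational(49, 1668), Pow(6129066, Rational(1, 2)))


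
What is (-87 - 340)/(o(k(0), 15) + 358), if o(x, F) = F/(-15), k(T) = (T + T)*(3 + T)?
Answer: -61/51 ≈ -1.1961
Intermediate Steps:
k(T) = 2*T*(3 + T) (k(T) = (2*T)*(3 + T) = 2*T*(3 + T))
o(x, F) = -F/15 (o(x, F) = F*(-1/15) = -F/15)
(-87 - 340)/(o(k(0), 15) + 358) = (-87 - 340)/(-1/15*15 + 358) = -427/(-1 + 358) = -427/357 = -427*1/357 = -61/51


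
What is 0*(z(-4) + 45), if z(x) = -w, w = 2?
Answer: 0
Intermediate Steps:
z(x) = -2 (z(x) = -1*2 = -2)
0*(z(-4) + 45) = 0*(-2 + 45) = 0*43 = 0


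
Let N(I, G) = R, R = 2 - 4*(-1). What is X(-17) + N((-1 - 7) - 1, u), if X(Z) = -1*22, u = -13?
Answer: -16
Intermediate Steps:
R = 6 (R = 2 + 4 = 6)
N(I, G) = 6
X(Z) = -22
X(-17) + N((-1 - 7) - 1, u) = -22 + 6 = -16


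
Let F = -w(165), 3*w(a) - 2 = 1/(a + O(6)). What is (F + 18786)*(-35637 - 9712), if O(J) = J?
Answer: -437022644375/513 ≈ -8.5190e+8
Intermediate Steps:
w(a) = ⅔ + 1/(3*(6 + a)) (w(a) = ⅔ + 1/(3*(a + 6)) = ⅔ + 1/(3*(6 + a)))
F = -343/513 (F = -(13 + 2*165)/(3*(6 + 165)) = -(13 + 330)/(3*171) = -343/(3*171) = -1*343/513 = -343/513 ≈ -0.66862)
(F + 18786)*(-35637 - 9712) = (-343/513 + 18786)*(-35637 - 9712) = (9636875/513)*(-45349) = -437022644375/513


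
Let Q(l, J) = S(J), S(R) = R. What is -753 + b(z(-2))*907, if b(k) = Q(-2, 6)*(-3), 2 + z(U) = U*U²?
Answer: -17079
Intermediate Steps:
Q(l, J) = J
z(U) = -2 + U³ (z(U) = -2 + U*U² = -2 + U³)
b(k) = -18 (b(k) = 6*(-3) = -18)
-753 + b(z(-2))*907 = -753 - 18*907 = -753 - 16326 = -17079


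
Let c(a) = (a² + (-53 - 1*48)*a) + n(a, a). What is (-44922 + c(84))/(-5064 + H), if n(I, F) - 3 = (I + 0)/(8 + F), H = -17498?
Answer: 532980/259463 ≈ 2.0542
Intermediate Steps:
n(I, F) = 3 + I/(8 + F) (n(I, F) = 3 + (I + 0)/(8 + F) = 3 + I/(8 + F))
c(a) = a² - 101*a + (24 + 4*a)/(8 + a) (c(a) = (a² + (-53 - 1*48)*a) + (24 + a + 3*a)/(8 + a) = (a² + (-53 - 48)*a) + (24 + 4*a)/(8 + a) = (a² - 101*a) + (24 + 4*a)/(8 + a) = a² - 101*a + (24 + 4*a)/(8 + a))
(-44922 + c(84))/(-5064 + H) = (-44922 + (24 + 4*84 + 84*(-101 + 84)*(8 + 84))/(8 + 84))/(-5064 - 17498) = (-44922 + (24 + 336 + 84*(-17)*92)/92)/(-22562) = (-44922 + (24 + 336 - 131376)/92)*(-1/22562) = (-44922 + (1/92)*(-131016))*(-1/22562) = (-44922 - 32754/23)*(-1/22562) = -1065960/23*(-1/22562) = 532980/259463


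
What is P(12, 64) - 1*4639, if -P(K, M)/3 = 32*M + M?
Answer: -10975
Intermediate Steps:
P(K, M) = -99*M (P(K, M) = -3*(32*M + M) = -99*M)
P(12, 64) - 1*4639 = -99*64 - 1*4639 = -6336 - 4639 = -10975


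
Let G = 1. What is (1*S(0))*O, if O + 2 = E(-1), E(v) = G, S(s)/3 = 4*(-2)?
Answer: 24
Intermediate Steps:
S(s) = -24 (S(s) = 3*(4*(-2)) = 3*(-8) = -24)
E(v) = 1
O = -1 (O = -2 + 1 = -1)
(1*S(0))*O = (1*(-24))*(-1) = -24*(-1) = 24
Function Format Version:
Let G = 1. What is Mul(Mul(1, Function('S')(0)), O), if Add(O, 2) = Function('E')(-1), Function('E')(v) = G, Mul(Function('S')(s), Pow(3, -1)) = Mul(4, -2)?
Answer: 24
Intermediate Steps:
Function('S')(s) = -24 (Function('S')(s) = Mul(3, Mul(4, -2)) = Mul(3, -8) = -24)
Function('E')(v) = 1
O = -1 (O = Add(-2, 1) = -1)
Mul(Mul(1, Function('S')(0)), O) = Mul(Mul(1, -24), -1) = Mul(-24, -1) = 24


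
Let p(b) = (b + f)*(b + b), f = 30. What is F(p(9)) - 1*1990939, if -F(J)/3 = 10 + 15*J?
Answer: -2022559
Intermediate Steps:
p(b) = 2*b*(30 + b) (p(b) = (b + 30)*(b + b) = (30 + b)*(2*b) = 2*b*(30 + b))
F(J) = -30 - 45*J (F(J) = -3*(10 + 15*J) = -30 - 45*J)
F(p(9)) - 1*1990939 = (-30 - 90*9*(30 + 9)) - 1*1990939 = (-30 - 90*9*39) - 1990939 = (-30 - 45*702) - 1990939 = (-30 - 31590) - 1990939 = -31620 - 1990939 = -2022559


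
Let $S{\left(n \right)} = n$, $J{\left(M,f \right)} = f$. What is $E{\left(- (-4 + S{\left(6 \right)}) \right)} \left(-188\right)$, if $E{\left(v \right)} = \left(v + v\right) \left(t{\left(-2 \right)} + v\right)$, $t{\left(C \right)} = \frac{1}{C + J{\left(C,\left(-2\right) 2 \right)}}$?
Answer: $- \frac{4888}{3} \approx -1629.3$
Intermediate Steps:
$t{\left(C \right)} = \frac{1}{-4 + C}$ ($t{\left(C \right)} = \frac{1}{C - 4} = \frac{1}{-4 + C}$)
$E{\left(v \right)} = 2 v \left(- \frac{1}{6} + v\right)$ ($E{\left(v \right)} = \left(v + v\right) \left(\frac{1}{-4 - 2} + v\right) = 2 v \left(\frac{1}{-6} + v\right) = 2 v \left(- \frac{1}{6} + v\right)$)
$E{\left(- (-4 + S{\left(6 \right)}) \right)} \left(-188\right) = \frac{- (-4 + 6) \left(-1 + 6 \left(- (-4 + 6)\right)\right)}{3} \left(-188\right) = \frac{\left(-1\right) 2 \left(-1 + 6 \left(\left(-1\right) 2\right)\right)}{3} \left(-188\right) = \frac{1}{3} \left(-2\right) \left(-1 + 6 \left(-2\right)\right) \left(-188\right) = \frac{1}{3} \left(-2\right) \left(-1 - 12\right) \left(-188\right) = \frac{1}{3} \left(-2\right) \left(-13\right) \left(-188\right) = \frac{26}{3} \left(-188\right) = - \frac{4888}{3}$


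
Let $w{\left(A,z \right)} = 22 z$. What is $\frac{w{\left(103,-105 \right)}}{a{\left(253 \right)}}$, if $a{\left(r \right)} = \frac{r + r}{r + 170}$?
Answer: $- \frac{44415}{23} \approx -1931.1$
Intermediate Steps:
$a{\left(r \right)} = \frac{2 r}{170 + r}$
$\frac{w{\left(103,-105 \right)}}{a{\left(253 \right)}} = \frac{22 \left(-105\right)}{2 \cdot 253 \frac{1}{170 + 253}} = - \frac{2310}{2 \cdot 253 \cdot \frac{1}{423}} = - \frac{2310}{\frac{506}{423}} = \left(-2310\right) \frac{423}{506} = - \frac{44415}{23}$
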